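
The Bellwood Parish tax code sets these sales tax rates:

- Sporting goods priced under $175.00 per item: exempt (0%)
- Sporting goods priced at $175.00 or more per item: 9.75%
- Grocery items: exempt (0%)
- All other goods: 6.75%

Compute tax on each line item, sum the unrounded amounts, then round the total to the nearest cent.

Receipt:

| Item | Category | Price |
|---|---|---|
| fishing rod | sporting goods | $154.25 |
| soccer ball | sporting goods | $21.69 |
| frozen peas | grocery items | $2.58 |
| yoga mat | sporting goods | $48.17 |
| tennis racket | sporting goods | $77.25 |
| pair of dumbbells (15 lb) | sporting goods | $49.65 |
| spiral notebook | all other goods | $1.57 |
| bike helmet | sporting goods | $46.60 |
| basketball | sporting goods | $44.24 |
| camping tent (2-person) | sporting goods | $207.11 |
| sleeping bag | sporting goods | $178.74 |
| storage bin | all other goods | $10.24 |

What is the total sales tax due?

Fishing rod $154.25: sporting goods, under $175.00 → 0% → $0.00
Soccer ball $21.69: sporting goods, under $175.00 → 0% → $0.00
Frozen peas $2.58: grocery items → 0% → $0.00
Yoga mat $48.17: sporting goods, under $175.00 → 0% → $0.00
Tennis racket $77.25: sporting goods, under $175.00 → 0% → $0.00
Pair of dumbbells (15 lb) $49.65: sporting goods, under $175.00 → 0% → $0.00
Spiral notebook $1.57: all other goods → 6.75% → $0.105975
Bike helmet $46.60: sporting goods, under $175.00 → 0% → $0.00
Basketball $44.24: sporting goods, under $175.00 → 0% → $0.00
Camping tent (2-person) $207.11: sporting goods, $175.00 or more → 9.75% → $20.193225
Sleeping bag $178.74: sporting goods, $175.00 or more → 9.75% → $17.42715
Storage bin $10.24: all other goods → 6.75% → $0.6912
Unrounded tax sum = $38.41755 → $38.42

$38.42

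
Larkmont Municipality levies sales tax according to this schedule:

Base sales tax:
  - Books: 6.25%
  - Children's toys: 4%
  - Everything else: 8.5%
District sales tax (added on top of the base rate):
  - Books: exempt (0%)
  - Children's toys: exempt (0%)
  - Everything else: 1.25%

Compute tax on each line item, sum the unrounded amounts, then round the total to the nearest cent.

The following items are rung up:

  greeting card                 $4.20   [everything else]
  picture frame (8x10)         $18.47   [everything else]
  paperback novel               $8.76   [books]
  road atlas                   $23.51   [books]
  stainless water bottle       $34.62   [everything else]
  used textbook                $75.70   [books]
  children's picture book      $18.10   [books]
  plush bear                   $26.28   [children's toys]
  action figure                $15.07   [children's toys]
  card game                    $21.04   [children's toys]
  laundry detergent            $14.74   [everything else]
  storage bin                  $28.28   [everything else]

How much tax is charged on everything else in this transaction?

Greeting card $4.20: everything else → 8.5% + 1.25% district = 9.75% → $0.4095
Picture frame (8x10) $18.47: everything else → 8.5% + 1.25% district = 9.75% → $1.800825
Stainless water bottle $34.62: everything else → 8.5% + 1.25% district = 9.75% → $3.37545
Laundry detergent $14.74: everything else → 8.5% + 1.25% district = 9.75% → $1.43715
Storage bin $28.28: everything else → 8.5% + 1.25% district = 9.75% → $2.7573
Tax on everything else: unrounded sum = $9.780225 → $9.78

$9.78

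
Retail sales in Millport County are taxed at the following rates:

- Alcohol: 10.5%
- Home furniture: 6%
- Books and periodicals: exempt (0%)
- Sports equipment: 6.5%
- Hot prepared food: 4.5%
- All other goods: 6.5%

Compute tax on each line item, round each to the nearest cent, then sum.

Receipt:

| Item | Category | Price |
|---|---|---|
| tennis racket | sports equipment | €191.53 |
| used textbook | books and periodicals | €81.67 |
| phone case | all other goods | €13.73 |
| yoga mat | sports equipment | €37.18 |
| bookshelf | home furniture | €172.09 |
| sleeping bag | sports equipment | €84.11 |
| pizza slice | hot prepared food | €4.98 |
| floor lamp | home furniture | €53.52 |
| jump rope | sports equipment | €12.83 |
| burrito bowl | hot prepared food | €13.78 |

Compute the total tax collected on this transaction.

Tennis racket €191.53: sports equipment → 6.5% → €12.45
Used textbook €81.67: books and periodicals → 0% → €0.00
Phone case €13.73: all other goods → 6.5% → €0.89
Yoga mat €37.18: sports equipment → 6.5% → €2.42
Bookshelf €172.09: home furniture → 6% → €10.33
Sleeping bag €84.11: sports equipment → 6.5% → €5.47
Pizza slice €4.98: hot prepared food → 4.5% → €0.22
Floor lamp €53.52: home furniture → 6% → €3.21
Jump rope €12.83: sports equipment → 6.5% → €0.83
Burrito bowl €13.78: hot prepared food → 4.5% → €0.62
Total tax = €12.45 + €0.89 + €2.42 + €10.33 + €5.47 + €0.22 + €3.21 + €0.83 + €0.62 = €36.44

€36.44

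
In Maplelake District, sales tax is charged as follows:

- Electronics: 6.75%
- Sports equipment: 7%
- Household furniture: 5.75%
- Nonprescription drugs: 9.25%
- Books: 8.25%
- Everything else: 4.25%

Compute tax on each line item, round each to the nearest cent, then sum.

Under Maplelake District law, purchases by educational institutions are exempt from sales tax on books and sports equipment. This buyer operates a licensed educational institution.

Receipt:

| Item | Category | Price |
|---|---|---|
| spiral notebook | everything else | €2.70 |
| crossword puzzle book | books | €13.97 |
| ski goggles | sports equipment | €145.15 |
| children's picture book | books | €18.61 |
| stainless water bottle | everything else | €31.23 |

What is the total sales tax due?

Spiral notebook €2.70: everything else → 4.25% → €0.11
Crossword puzzle book €13.97: books, buyer-exempt → 0% → €0.00
Ski goggles €145.15: sports equipment, buyer-exempt → 0% → €0.00
Children's picture book €18.61: books, buyer-exempt → 0% → €0.00
Stainless water bottle €31.23: everything else → 4.25% → €1.33
Total tax = €0.11 + €1.33 = €1.44

€1.44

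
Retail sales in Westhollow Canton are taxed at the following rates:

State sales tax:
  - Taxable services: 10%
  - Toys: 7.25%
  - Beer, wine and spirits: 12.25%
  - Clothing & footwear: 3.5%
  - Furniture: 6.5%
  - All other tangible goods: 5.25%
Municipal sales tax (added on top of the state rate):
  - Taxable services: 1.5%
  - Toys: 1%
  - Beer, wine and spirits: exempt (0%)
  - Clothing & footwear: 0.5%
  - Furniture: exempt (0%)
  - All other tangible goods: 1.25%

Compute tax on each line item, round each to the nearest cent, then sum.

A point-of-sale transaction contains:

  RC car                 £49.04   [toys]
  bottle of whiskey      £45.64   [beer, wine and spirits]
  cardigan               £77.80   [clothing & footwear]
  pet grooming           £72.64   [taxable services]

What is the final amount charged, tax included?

£266.22

RC car £49.04: toys → 7.25% + 1% municipal = 8.25% → £4.05
Bottle of whiskey £45.64: beer, wine and spirits → 12.25% + 0% municipal = 12.25% → £5.59
Cardigan £77.80: clothing & footwear → 3.5% + 0.5% municipal = 4% → £3.11
Pet grooming £72.64: taxable services → 10% + 1.5% municipal = 11.5% → £8.35
Subtotal = £245.12; tax = £21.10; total due = £266.22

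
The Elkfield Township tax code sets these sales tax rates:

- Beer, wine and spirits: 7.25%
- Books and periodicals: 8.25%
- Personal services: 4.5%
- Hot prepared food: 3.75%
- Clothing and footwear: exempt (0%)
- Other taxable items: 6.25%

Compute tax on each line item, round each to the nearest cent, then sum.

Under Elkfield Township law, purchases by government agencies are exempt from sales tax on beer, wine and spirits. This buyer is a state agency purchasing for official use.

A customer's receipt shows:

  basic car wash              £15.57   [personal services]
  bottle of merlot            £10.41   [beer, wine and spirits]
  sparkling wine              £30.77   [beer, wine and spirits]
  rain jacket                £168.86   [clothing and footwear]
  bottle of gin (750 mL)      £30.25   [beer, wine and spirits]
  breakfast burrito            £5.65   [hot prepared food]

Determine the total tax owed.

£0.91

Basic car wash £15.57: personal services → 4.5% → £0.70
Bottle of merlot £10.41: beer, wine and spirits, buyer-exempt → 0% → £0.00
Sparkling wine £30.77: beer, wine and spirits, buyer-exempt → 0% → £0.00
Rain jacket £168.86: clothing and footwear → 0% → £0.00
Bottle of gin (750 mL) £30.25: beer, wine and spirits, buyer-exempt → 0% → £0.00
Breakfast burrito £5.65: hot prepared food → 3.75% → £0.21
Total tax = £0.70 + £0.21 = £0.91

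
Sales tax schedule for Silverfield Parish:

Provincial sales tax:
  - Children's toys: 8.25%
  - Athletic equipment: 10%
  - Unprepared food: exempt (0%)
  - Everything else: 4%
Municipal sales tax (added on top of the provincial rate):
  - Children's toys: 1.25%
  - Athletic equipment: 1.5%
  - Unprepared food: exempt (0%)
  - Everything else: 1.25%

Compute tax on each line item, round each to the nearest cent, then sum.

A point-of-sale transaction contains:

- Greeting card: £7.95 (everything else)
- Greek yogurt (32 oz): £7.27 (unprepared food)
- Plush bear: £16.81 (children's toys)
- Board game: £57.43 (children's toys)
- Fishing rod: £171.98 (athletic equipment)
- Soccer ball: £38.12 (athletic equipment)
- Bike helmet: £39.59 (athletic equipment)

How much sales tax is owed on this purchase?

£36.19

Greeting card £7.95: everything else → 4% + 1.25% municipal = 5.25% → £0.42
Greek yogurt (32 oz) £7.27: unprepared food → 0% + 0% municipal = 0% → £0.00
Plush bear £16.81: children's toys → 8.25% + 1.25% municipal = 9.5% → £1.60
Board game £57.43: children's toys → 8.25% + 1.25% municipal = 9.5% → £5.46
Fishing rod £171.98: athletic equipment → 10% + 1.5% municipal = 11.5% → £19.78
Soccer ball £38.12: athletic equipment → 10% + 1.5% municipal = 11.5% → £4.38
Bike helmet £39.59: athletic equipment → 10% + 1.5% municipal = 11.5% → £4.55
Total tax = £0.42 + £1.60 + £5.46 + £19.78 + £4.38 + £4.55 = £36.19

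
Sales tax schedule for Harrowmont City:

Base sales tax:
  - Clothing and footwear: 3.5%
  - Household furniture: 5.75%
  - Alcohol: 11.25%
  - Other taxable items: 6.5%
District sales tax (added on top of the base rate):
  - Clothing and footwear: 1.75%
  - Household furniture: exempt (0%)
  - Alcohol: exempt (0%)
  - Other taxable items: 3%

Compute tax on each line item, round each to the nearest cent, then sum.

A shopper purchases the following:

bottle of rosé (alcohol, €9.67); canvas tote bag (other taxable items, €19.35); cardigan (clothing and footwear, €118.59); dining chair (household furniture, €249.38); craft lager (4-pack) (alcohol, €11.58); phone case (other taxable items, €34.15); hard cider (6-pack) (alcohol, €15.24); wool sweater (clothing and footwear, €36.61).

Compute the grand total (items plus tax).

€526.24

Bottle of rosé €9.67: alcohol → 11.25% + 0% district = 11.25% → €1.09
Canvas tote bag €19.35: other taxable items → 6.5% + 3% district = 9.5% → €1.84
Cardigan €118.59: clothing and footwear → 3.5% + 1.75% district = 5.25% → €6.23
Dining chair €249.38: household furniture → 5.75% + 0% district = 5.75% → €14.34
Craft lager (4-pack) €11.58: alcohol → 11.25% + 0% district = 11.25% → €1.30
Phone case €34.15: other taxable items → 6.5% + 3% district = 9.5% → €3.24
Hard cider (6-pack) €15.24: alcohol → 11.25% + 0% district = 11.25% → €1.71
Wool sweater €36.61: clothing and footwear → 3.5% + 1.75% district = 5.25% → €1.92
Subtotal = €494.57; tax = €31.67; total due = €526.24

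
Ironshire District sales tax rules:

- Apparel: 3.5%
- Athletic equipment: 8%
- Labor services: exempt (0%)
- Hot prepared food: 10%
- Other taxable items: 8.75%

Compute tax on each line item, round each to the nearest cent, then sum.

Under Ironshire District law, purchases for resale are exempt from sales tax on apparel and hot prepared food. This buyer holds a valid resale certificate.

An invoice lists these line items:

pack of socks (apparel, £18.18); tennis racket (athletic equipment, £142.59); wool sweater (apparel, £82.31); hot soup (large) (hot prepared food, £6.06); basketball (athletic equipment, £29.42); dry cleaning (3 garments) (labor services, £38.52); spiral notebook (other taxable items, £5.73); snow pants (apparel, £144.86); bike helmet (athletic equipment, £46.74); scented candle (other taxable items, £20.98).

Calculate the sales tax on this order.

Pack of socks £18.18: apparel, buyer-exempt → 0% → £0.00
Tennis racket £142.59: athletic equipment → 8% → £11.41
Wool sweater £82.31: apparel, buyer-exempt → 0% → £0.00
Hot soup (large) £6.06: hot prepared food, buyer-exempt → 0% → £0.00
Basketball £29.42: athletic equipment → 8% → £2.35
Dry cleaning (3 garments) £38.52: labor services → 0% → £0.00
Spiral notebook £5.73: other taxable items → 8.75% → £0.50
Snow pants £144.86: apparel, buyer-exempt → 0% → £0.00
Bike helmet £46.74: athletic equipment → 8% → £3.74
Scented candle £20.98: other taxable items → 8.75% → £1.84
Total tax = £11.41 + £2.35 + £0.50 + £3.74 + £1.84 = £19.84

£19.84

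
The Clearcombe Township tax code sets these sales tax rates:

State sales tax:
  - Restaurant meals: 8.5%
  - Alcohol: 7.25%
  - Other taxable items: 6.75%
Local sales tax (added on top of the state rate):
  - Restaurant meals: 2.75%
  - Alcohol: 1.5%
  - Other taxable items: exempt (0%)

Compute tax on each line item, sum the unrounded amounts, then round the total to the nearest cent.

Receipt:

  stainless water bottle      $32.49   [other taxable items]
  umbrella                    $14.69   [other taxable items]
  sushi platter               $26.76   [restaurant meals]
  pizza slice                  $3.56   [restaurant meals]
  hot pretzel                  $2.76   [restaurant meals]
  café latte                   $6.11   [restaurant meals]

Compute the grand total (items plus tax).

$93.96

Stainless water bottle $32.49: other taxable items → 6.75% + 0% local = 6.75% → $2.193075
Umbrella $14.69: other taxable items → 6.75% + 0% local = 6.75% → $0.991575
Sushi platter $26.76: restaurant meals → 8.5% + 2.75% local = 11.25% → $3.0105
Pizza slice $3.56: restaurant meals → 8.5% + 2.75% local = 11.25% → $0.4005
Hot pretzel $2.76: restaurant meals → 8.5% + 2.75% local = 11.25% → $0.3105
Café latte $6.11: restaurant meals → 8.5% + 2.75% local = 11.25% → $0.687375
Subtotal = $86.37; unrounded tax = $7.593525 → $7.59; total due = $93.96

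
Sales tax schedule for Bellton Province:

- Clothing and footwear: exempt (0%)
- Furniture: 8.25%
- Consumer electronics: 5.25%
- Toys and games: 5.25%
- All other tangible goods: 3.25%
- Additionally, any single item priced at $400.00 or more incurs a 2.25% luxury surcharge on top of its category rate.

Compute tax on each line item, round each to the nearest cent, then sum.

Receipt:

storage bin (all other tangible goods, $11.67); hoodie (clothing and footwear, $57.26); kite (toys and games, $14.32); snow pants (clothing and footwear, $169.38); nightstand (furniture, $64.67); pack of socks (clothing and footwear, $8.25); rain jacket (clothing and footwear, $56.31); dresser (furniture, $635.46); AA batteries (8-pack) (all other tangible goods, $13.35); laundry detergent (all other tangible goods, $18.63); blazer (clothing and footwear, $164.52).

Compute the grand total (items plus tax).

Storage bin $11.67: all other tangible goods → 3.25% → $0.38
Hoodie $57.26: clothing and footwear → 0% → $0.00
Kite $14.32: toys and games → 5.25% → $0.75
Snow pants $169.38: clothing and footwear → 0% → $0.00
Nightstand $64.67: furniture → 8.25% → $5.34
Pack of socks $8.25: clothing and footwear → 0% → $0.00
Rain jacket $56.31: clothing and footwear → 0% → $0.00
Dresser $635.46: furniture → 8.25% + 2.25% surcharge = 10.5% → $66.72
AA batteries (8-pack) $13.35: all other tangible goods → 3.25% → $0.43
Laundry detergent $18.63: all other tangible goods → 3.25% → $0.61
Blazer $164.52: clothing and footwear → 0% → $0.00
Subtotal = $1213.82; tax = $74.23; total due = $1288.05

$1288.05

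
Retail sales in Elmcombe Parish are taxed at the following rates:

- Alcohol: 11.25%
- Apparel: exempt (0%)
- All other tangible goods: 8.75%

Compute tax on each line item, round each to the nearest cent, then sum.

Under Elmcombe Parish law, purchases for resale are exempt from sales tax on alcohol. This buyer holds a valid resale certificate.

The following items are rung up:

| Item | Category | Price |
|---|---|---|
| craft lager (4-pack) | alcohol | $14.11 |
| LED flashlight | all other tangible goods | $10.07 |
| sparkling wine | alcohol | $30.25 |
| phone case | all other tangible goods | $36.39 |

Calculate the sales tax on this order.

Craft lager (4-pack) $14.11: alcohol, buyer-exempt → 0% → $0.00
LED flashlight $10.07: all other tangible goods → 8.75% → $0.88
Sparkling wine $30.25: alcohol, buyer-exempt → 0% → $0.00
Phone case $36.39: all other tangible goods → 8.75% → $3.18
Total tax = $0.88 + $3.18 = $4.06

$4.06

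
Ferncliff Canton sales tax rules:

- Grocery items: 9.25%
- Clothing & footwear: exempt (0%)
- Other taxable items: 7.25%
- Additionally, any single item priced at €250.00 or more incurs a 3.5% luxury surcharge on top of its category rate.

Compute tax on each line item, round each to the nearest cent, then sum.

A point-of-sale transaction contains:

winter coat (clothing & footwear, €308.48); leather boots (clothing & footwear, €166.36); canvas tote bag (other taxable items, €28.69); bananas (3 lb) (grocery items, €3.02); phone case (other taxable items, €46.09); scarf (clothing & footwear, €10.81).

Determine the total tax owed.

€16.50

Winter coat €308.48: clothing & footwear → 0% + 3.5% surcharge = 3.5% → €10.80
Leather boots €166.36: clothing & footwear → 0% → €0.00
Canvas tote bag €28.69: other taxable items → 7.25% → €2.08
Bananas (3 lb) €3.02: grocery items → 9.25% → €0.28
Phone case €46.09: other taxable items → 7.25% → €3.34
Scarf €10.81: clothing & footwear → 0% → €0.00
Total tax = €10.80 + €2.08 + €0.28 + €3.34 = €16.50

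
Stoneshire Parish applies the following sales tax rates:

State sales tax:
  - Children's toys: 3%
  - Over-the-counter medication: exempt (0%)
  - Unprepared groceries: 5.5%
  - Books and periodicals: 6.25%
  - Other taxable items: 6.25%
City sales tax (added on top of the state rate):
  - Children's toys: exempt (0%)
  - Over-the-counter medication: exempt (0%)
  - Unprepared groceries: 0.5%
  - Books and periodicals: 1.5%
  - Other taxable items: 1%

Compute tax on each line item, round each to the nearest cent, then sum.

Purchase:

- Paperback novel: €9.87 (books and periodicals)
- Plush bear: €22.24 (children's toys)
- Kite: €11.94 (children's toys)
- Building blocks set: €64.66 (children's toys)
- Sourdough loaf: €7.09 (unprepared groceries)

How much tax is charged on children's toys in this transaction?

Plush bear €22.24: children's toys → 3% + 0% city = 3% → €0.67
Kite €11.94: children's toys → 3% + 0% city = 3% → €0.36
Building blocks set €64.66: children's toys → 3% + 0% city = 3% → €1.94
Tax on children's toys = €0.67 + €0.36 + €1.94 = €2.97

€2.97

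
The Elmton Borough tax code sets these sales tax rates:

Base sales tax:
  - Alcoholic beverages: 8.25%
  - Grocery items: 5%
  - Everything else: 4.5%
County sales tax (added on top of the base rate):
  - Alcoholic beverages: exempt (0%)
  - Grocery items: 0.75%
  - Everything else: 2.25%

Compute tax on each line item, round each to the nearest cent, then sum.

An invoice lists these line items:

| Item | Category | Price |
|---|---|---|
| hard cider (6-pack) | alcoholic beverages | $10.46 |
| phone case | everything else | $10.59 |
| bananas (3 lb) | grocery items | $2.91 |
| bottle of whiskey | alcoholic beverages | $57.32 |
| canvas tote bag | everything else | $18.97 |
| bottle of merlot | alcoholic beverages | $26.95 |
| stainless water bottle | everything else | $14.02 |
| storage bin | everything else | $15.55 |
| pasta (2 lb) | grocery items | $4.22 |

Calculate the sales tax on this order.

Hard cider (6-pack) $10.46: alcoholic beverages → 8.25% + 0% county = 8.25% → $0.86
Phone case $10.59: everything else → 4.5% + 2.25% county = 6.75% → $0.71
Bananas (3 lb) $2.91: grocery items → 5% + 0.75% county = 5.75% → $0.17
Bottle of whiskey $57.32: alcoholic beverages → 8.25% + 0% county = 8.25% → $4.73
Canvas tote bag $18.97: everything else → 4.5% + 2.25% county = 6.75% → $1.28
Bottle of merlot $26.95: alcoholic beverages → 8.25% + 0% county = 8.25% → $2.22
Stainless water bottle $14.02: everything else → 4.5% + 2.25% county = 6.75% → $0.95
Storage bin $15.55: everything else → 4.5% + 2.25% county = 6.75% → $1.05
Pasta (2 lb) $4.22: grocery items → 5% + 0.75% county = 5.75% → $0.24
Total tax = $0.86 + $0.71 + $0.17 + $4.73 + $1.28 + $2.22 + $0.95 + $1.05 + $0.24 = $12.21

$12.21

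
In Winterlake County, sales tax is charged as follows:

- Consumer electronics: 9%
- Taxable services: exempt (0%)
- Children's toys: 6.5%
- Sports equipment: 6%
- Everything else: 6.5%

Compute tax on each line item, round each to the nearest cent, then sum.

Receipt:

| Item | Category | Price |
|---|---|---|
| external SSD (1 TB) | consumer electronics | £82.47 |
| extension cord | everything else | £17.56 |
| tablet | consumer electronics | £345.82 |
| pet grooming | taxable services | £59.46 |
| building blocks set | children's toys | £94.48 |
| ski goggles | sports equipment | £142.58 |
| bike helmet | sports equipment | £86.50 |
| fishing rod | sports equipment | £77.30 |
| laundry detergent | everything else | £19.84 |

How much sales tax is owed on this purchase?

£65.49

External SSD (1 TB) £82.47: consumer electronics → 9% → £7.42
Extension cord £17.56: everything else → 6.5% → £1.14
Tablet £345.82: consumer electronics → 9% → £31.12
Pet grooming £59.46: taxable services → 0% → £0.00
Building blocks set £94.48: children's toys → 6.5% → £6.14
Ski goggles £142.58: sports equipment → 6% → £8.55
Bike helmet £86.50: sports equipment → 6% → £5.19
Fishing rod £77.30: sports equipment → 6% → £4.64
Laundry detergent £19.84: everything else → 6.5% → £1.29
Total tax = £7.42 + £1.14 + £31.12 + £6.14 + £8.55 + £5.19 + £4.64 + £1.29 = £65.49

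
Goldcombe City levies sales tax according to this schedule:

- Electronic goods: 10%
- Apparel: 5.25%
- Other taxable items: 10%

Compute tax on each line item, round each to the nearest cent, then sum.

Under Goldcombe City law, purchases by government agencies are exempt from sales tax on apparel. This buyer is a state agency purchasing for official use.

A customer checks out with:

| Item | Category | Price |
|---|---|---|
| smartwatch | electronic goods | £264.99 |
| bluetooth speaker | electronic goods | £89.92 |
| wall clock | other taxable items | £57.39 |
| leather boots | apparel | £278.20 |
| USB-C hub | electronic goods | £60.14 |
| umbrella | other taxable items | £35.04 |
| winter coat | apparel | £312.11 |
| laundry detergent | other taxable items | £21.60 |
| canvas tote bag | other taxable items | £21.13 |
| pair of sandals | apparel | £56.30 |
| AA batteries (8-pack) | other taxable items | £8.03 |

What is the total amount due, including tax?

£1260.66

Smartwatch £264.99: electronic goods → 10% → £26.50
Bluetooth speaker £89.92: electronic goods → 10% → £8.99
Wall clock £57.39: other taxable items → 10% → £5.74
Leather boots £278.20: apparel, buyer-exempt → 0% → £0.00
USB-C hub £60.14: electronic goods → 10% → £6.01
Umbrella £35.04: other taxable items → 10% → £3.50
Winter coat £312.11: apparel, buyer-exempt → 0% → £0.00
Laundry detergent £21.60: other taxable items → 10% → £2.16
Canvas tote bag £21.13: other taxable items → 10% → £2.11
Pair of sandals £56.30: apparel, buyer-exempt → 0% → £0.00
AA batteries (8-pack) £8.03: other taxable items → 10% → £0.80
Subtotal = £1204.85; tax = £55.81; total due = £1260.66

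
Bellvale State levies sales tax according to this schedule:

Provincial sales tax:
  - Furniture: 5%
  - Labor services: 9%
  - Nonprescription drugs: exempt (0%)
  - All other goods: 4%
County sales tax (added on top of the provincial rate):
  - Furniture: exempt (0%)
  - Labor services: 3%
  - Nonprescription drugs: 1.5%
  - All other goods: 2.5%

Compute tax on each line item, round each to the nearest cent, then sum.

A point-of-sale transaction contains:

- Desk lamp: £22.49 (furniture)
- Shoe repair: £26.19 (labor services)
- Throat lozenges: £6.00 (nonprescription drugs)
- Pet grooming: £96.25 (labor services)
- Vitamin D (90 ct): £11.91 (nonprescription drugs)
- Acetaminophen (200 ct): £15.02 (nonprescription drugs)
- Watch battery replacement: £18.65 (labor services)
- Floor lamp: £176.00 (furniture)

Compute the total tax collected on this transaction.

£27.35

Desk lamp £22.49: furniture → 5% + 0% county = 5% → £1.12
Shoe repair £26.19: labor services → 9% + 3% county = 12% → £3.14
Throat lozenges £6.00: nonprescription drugs → 0% + 1.5% county = 1.5% → £0.09
Pet grooming £96.25: labor services → 9% + 3% county = 12% → £11.55
Vitamin D (90 ct) £11.91: nonprescription drugs → 0% + 1.5% county = 1.5% → £0.18
Acetaminophen (200 ct) £15.02: nonprescription drugs → 0% + 1.5% county = 1.5% → £0.23
Watch battery replacement £18.65: labor services → 9% + 3% county = 12% → £2.24
Floor lamp £176.00: furniture → 5% + 0% county = 5% → £8.80
Total tax = £1.12 + £3.14 + £0.09 + £11.55 + £0.18 + £0.23 + £2.24 + £8.80 = £27.35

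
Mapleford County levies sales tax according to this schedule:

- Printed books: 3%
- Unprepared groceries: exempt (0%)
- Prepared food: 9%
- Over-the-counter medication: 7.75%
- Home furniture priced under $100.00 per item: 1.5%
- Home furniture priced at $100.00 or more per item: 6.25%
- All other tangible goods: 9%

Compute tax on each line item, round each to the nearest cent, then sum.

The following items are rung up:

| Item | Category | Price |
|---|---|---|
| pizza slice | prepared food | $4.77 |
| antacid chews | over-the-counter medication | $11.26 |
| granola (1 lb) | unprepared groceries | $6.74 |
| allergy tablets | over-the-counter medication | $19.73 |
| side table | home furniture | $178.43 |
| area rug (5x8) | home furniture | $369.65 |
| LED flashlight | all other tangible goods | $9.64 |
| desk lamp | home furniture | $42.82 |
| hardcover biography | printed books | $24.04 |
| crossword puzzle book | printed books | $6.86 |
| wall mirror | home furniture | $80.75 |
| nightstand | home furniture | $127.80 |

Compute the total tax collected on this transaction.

Pizza slice $4.77: prepared food → 9% → $0.43
Antacid chews $11.26: over-the-counter medication → 7.75% → $0.87
Granola (1 lb) $6.74: unprepared groceries → 0% → $0.00
Allergy tablets $19.73: over-the-counter medication → 7.75% → $1.53
Side table $178.43: home furniture, $100.00 or more → 6.25% → $11.15
Area rug (5x8) $369.65: home furniture, $100.00 or more → 6.25% → $23.10
LED flashlight $9.64: all other tangible goods → 9% → $0.87
Desk lamp $42.82: home furniture, under $100.00 → 1.5% → $0.64
Hardcover biography $24.04: printed books → 3% → $0.72
Crossword puzzle book $6.86: printed books → 3% → $0.21
Wall mirror $80.75: home furniture, under $100.00 → 1.5% → $1.21
Nightstand $127.80: home furniture, $100.00 or more → 6.25% → $7.99
Total tax = $0.43 + $0.87 + $1.53 + $11.15 + $23.10 + $0.87 + $0.64 + $0.72 + $0.21 + $1.21 + $7.99 = $48.72

$48.72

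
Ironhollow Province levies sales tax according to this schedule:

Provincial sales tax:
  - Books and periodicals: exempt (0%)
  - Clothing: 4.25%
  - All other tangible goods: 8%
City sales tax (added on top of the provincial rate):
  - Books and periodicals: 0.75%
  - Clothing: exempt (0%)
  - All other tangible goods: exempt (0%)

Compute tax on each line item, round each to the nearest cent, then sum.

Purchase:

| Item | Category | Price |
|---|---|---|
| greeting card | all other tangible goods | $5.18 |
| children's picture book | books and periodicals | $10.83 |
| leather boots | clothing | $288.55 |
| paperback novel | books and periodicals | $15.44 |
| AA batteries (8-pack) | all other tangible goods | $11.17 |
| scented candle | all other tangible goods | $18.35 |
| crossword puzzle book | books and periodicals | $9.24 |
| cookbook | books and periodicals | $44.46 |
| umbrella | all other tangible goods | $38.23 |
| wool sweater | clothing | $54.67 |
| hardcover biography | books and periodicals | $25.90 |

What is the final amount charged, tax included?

Greeting card $5.18: all other tangible goods → 8% + 0% city = 8% → $0.41
Children's picture book $10.83: books and periodicals → 0% + 0.75% city = 0.75% → $0.08
Leather boots $288.55: clothing → 4.25% + 0% city = 4.25% → $12.26
Paperback novel $15.44: books and periodicals → 0% + 0.75% city = 0.75% → $0.12
AA batteries (8-pack) $11.17: all other tangible goods → 8% + 0% city = 8% → $0.89
Scented candle $18.35: all other tangible goods → 8% + 0% city = 8% → $1.47
Crossword puzzle book $9.24: books and periodicals → 0% + 0.75% city = 0.75% → $0.07
Cookbook $44.46: books and periodicals → 0% + 0.75% city = 0.75% → $0.33
Umbrella $38.23: all other tangible goods → 8% + 0% city = 8% → $3.06
Wool sweater $54.67: clothing → 4.25% + 0% city = 4.25% → $2.32
Hardcover biography $25.90: books and periodicals → 0% + 0.75% city = 0.75% → $0.19
Subtotal = $522.02; tax = $21.20; total due = $543.22

$543.22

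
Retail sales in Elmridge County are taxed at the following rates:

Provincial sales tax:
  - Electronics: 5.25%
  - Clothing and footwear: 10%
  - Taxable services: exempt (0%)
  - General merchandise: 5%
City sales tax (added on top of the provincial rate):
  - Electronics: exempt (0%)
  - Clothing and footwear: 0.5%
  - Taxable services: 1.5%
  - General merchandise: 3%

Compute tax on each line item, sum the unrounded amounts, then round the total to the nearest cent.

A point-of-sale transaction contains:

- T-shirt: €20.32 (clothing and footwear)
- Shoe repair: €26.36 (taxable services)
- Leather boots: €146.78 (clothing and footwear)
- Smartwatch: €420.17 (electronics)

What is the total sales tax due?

T-shirt €20.32: clothing and footwear → 10% + 0.5% city = 10.5% → €2.1336
Shoe repair €26.36: taxable services → 0% + 1.5% city = 1.5% → €0.3954
Leather boots €146.78: clothing and footwear → 10% + 0.5% city = 10.5% → €15.4119
Smartwatch €420.17: electronics → 5.25% + 0% city = 5.25% → €22.058925
Unrounded tax sum = €39.999825 → €40.00

€40.00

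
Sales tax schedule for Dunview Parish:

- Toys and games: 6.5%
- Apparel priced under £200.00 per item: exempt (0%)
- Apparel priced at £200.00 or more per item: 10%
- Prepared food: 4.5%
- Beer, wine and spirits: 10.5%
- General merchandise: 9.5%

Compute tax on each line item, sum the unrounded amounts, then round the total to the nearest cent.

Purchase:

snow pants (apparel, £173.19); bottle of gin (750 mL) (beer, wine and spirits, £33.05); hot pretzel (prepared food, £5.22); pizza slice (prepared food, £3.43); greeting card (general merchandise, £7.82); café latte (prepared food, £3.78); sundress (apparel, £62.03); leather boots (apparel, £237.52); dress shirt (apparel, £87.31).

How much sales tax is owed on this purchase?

£28.52

Snow pants £173.19: apparel, under £200.00 → 0% → £0.00
Bottle of gin (750 mL) £33.05: beer, wine and spirits → 10.5% → £3.47025
Hot pretzel £5.22: prepared food → 4.5% → £0.2349
Pizza slice £3.43: prepared food → 4.5% → £0.15435
Greeting card £7.82: general merchandise → 9.5% → £0.7429
Café latte £3.78: prepared food → 4.5% → £0.1701
Sundress £62.03: apparel, under £200.00 → 0% → £0.00
Leather boots £237.52: apparel, £200.00 or more → 10% → £23.752
Dress shirt £87.31: apparel, under £200.00 → 0% → £0.00
Unrounded tax sum = £28.5245 → £28.52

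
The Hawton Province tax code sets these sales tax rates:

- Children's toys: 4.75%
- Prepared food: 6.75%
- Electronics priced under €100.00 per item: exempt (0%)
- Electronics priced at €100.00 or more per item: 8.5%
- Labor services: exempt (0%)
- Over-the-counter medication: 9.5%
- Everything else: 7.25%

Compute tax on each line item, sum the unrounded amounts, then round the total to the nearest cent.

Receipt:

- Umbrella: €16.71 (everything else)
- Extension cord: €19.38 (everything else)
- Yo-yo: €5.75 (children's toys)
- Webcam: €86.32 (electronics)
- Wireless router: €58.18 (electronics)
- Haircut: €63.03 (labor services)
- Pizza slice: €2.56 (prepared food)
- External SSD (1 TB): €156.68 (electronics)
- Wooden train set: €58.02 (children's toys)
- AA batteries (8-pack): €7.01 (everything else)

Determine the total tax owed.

€19.64

Umbrella €16.71: everything else → 7.25% → €1.211475
Extension cord €19.38: everything else → 7.25% → €1.40505
Yo-yo €5.75: children's toys → 4.75% → €0.273125
Webcam €86.32: electronics, under €100.00 → 0% → €0.00
Wireless router €58.18: electronics, under €100.00 → 0% → €0.00
Haircut €63.03: labor services → 0% → €0.00
Pizza slice €2.56: prepared food → 6.75% → €0.1728
External SSD (1 TB) €156.68: electronics, €100.00 or more → 8.5% → €13.3178
Wooden train set €58.02: children's toys → 4.75% → €2.75595
AA batteries (8-pack) €7.01: everything else → 7.25% → €0.508225
Unrounded tax sum = €19.644425 → €19.64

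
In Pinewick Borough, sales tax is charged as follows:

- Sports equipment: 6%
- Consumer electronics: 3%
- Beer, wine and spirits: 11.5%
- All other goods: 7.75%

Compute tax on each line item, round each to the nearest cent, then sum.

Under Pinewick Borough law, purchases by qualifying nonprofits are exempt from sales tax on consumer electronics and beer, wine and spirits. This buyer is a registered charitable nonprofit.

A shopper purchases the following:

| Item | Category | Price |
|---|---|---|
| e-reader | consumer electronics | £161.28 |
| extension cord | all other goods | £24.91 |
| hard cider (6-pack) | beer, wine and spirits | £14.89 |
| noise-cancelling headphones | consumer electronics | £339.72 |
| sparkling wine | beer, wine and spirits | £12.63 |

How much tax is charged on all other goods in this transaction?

Extension cord £24.91: all other goods → 7.75% → £1.93
Tax on all other goods = £1.93

£1.93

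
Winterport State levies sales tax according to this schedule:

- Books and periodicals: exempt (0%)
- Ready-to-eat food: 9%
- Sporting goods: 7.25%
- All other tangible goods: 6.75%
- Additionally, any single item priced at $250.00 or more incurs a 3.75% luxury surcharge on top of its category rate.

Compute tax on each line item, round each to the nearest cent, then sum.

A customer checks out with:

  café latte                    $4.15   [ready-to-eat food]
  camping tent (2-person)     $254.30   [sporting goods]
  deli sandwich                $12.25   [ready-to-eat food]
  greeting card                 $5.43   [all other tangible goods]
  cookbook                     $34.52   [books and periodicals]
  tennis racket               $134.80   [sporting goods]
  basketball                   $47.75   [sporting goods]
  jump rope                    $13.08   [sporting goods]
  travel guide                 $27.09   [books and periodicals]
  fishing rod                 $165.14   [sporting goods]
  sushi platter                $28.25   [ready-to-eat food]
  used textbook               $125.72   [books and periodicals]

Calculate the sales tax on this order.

$58.50

Café latte $4.15: ready-to-eat food → 9% → $0.37
Camping tent (2-person) $254.30: sporting goods → 7.25% + 3.75% surcharge = 11% → $27.97
Deli sandwich $12.25: ready-to-eat food → 9% → $1.10
Greeting card $5.43: all other tangible goods → 6.75% → $0.37
Cookbook $34.52: books and periodicals → 0% → $0.00
Tennis racket $134.80: sporting goods → 7.25% → $9.77
Basketball $47.75: sporting goods → 7.25% → $3.46
Jump rope $13.08: sporting goods → 7.25% → $0.95
Travel guide $27.09: books and periodicals → 0% → $0.00
Fishing rod $165.14: sporting goods → 7.25% → $11.97
Sushi platter $28.25: ready-to-eat food → 9% → $2.54
Used textbook $125.72: books and periodicals → 0% → $0.00
Total tax = $0.37 + $27.97 + $1.10 + $0.37 + $9.77 + $3.46 + $0.95 + $11.97 + $2.54 = $58.50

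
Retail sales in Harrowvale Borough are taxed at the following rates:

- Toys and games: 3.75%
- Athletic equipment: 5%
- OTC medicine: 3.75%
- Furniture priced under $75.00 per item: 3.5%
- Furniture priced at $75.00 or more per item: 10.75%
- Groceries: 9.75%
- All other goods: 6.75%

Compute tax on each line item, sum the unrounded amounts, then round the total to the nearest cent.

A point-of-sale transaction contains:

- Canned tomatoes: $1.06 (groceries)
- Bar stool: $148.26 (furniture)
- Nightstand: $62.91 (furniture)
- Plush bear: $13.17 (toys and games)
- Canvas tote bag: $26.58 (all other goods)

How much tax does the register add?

$20.53

Canned tomatoes $1.06: groceries → 9.75% → $0.10335
Bar stool $148.26: furniture, $75.00 or more → 10.75% → $15.93795
Nightstand $62.91: furniture, under $75.00 → 3.5% → $2.20185
Plush bear $13.17: toys and games → 3.75% → $0.493875
Canvas tote bag $26.58: all other goods → 6.75% → $1.79415
Unrounded tax sum = $20.531175 → $20.53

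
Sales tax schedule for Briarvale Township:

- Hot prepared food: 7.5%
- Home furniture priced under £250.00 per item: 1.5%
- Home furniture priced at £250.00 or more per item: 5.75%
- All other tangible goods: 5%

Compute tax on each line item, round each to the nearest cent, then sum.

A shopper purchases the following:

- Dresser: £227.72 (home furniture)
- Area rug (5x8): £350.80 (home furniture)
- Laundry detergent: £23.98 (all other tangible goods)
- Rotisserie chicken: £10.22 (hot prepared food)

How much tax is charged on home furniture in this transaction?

£23.59

Dresser £227.72: home furniture, under £250.00 → 1.5% → £3.42
Area rug (5x8) £350.80: home furniture, £250.00 or more → 5.75% → £20.17
Tax on home furniture = £3.42 + £20.17 = £23.59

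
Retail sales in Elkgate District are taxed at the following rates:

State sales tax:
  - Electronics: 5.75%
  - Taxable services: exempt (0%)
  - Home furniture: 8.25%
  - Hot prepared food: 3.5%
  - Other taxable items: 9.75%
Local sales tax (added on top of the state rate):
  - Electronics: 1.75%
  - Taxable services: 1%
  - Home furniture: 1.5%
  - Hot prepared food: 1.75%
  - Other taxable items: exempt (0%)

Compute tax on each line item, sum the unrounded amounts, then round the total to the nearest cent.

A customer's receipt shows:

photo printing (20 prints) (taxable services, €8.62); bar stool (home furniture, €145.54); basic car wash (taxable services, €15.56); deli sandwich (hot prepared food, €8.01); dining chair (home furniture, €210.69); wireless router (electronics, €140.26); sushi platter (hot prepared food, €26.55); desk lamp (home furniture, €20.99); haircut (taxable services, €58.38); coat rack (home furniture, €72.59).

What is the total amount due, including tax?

Photo printing (20 prints) €8.62: taxable services → 0% + 1% local = 1% → €0.0862
Bar stool €145.54: home furniture → 8.25% + 1.5% local = 9.75% → €14.19015
Basic car wash €15.56: taxable services → 0% + 1% local = 1% → €0.1556
Deli sandwich €8.01: hot prepared food → 3.5% + 1.75% local = 5.25% → €0.420525
Dining chair €210.69: home furniture → 8.25% + 1.5% local = 9.75% → €20.542275
Wireless router €140.26: electronics → 5.75% + 1.75% local = 7.5% → €10.5195
Sushi platter €26.55: hot prepared food → 3.5% + 1.75% local = 5.25% → €1.393875
Desk lamp €20.99: home furniture → 8.25% + 1.5% local = 9.75% → €2.046525
Haircut €58.38: taxable services → 0% + 1% local = 1% → €0.5838
Coat rack €72.59: home furniture → 8.25% + 1.5% local = 9.75% → €7.077525
Subtotal = €707.19; unrounded tax = €57.015975 → €57.02; total due = €764.21

€764.21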